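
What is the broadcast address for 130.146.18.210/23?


Network: 130.146.18.0/23
Host bits = 9
Set all host bits to 1:
Broadcast: 130.146.19.255


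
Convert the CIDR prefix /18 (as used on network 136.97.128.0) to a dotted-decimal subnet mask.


/18 means 18 network bits, 14 host bits
Binary: 11111111111111111100000000000000
Mask: 255.255.192.0


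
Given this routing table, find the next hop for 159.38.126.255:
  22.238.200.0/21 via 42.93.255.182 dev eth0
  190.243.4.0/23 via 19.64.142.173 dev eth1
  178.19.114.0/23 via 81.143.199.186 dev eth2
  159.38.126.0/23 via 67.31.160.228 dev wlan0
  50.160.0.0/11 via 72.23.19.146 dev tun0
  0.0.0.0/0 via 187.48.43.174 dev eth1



Longest prefix match for 159.38.126.255:
  /21 22.238.200.0: no
  /23 190.243.4.0: no
  /23 178.19.114.0: no
  /23 159.38.126.0: MATCH
  /11 50.160.0.0: no
  /0 0.0.0.0: MATCH
Selected: next-hop 67.31.160.228 via wlan0 (matched /23)


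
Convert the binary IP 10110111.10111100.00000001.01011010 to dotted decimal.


10110111 = 183
10111100 = 188
00000001 = 1
01011010 = 90
IP: 183.188.1.90


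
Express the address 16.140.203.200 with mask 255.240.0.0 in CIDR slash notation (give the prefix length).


Binary: 11111111.11110000.00000000.00000000
Count leading 1s
Prefix: /12


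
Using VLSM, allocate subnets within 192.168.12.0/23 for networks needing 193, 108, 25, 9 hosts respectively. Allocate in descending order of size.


193 hosts -> /24 (254 usable): 192.168.12.0/24
108 hosts -> /25 (126 usable): 192.168.13.0/25
25 hosts -> /27 (30 usable): 192.168.13.128/27
9 hosts -> /28 (14 usable): 192.168.13.160/28
Allocation: 192.168.12.0/24 (193 hosts, 254 usable); 192.168.13.0/25 (108 hosts, 126 usable); 192.168.13.128/27 (25 hosts, 30 usable); 192.168.13.160/28 (9 hosts, 14 usable)


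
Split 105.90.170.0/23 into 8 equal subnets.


New prefix = 23 + 3 = 26
Each subnet has 64 addresses
  105.90.170.0/26
  105.90.170.64/26
  105.90.170.128/26
  105.90.170.192/26
  105.90.171.0/26
  105.90.171.64/26
  105.90.171.128/26
  105.90.171.192/26
Subnets: 105.90.170.0/26, 105.90.170.64/26, 105.90.170.128/26, 105.90.170.192/26, 105.90.171.0/26, 105.90.171.64/26, 105.90.171.128/26, 105.90.171.192/26


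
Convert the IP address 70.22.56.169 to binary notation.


70 = 01000110
22 = 00010110
56 = 00111000
169 = 10101001
Binary: 01000110.00010110.00111000.10101001


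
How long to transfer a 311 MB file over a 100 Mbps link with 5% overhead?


Effective throughput = 100 * (1 - 5/100) = 95 Mbps
File size in Mb = 311 * 8 = 2488 Mb
Time = 2488 / 95
Time = 26.1895 seconds


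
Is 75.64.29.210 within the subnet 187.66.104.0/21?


Subnet network: 187.66.104.0
Test IP AND mask: 75.64.24.0
No, 75.64.29.210 is not in 187.66.104.0/21


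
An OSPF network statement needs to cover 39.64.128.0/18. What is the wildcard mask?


Subnet mask: 255.255.192.0
Wildcard = 255.255.255.255 - subnet mask
255 - 255 = 0
255 - 255 = 0
255 - 192 = 63
255 - 0 = 255
Wildcard: 0.0.63.255


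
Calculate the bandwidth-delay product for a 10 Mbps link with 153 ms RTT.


BDP = bandwidth * RTT
= 10 Mbps * 153 ms
= 10 * 1e6 * 153 / 1000 bits
= 1530000 bits
= 191250 bytes
= 186.7676 KB
BDP = 1530000 bits (191250 bytes)


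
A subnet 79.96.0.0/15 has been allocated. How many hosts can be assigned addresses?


Host bits = 32 - 15 = 17
Total addresses = 2^17 = 131072
Usable = total - 2 (network and broadcast)
Usable hosts: 131070


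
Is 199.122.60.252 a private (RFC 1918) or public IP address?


RFC 1918 private ranges:
  10.0.0.0/8 (10.0.0.0 - 10.255.255.255)
  172.16.0.0/12 (172.16.0.0 - 172.31.255.255)
  192.168.0.0/16 (192.168.0.0 - 192.168.255.255)
Public (not in any RFC 1918 range)


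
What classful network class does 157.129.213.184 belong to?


First octet: 157
Binary: 10011101
10xxxxxx -> Class B (128-191)
Class B, default mask 255.255.0.0 (/16)


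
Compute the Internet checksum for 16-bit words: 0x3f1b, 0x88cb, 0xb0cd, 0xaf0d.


Sum all words (with carry folding):
+ 0x3f1b = 0x3f1b
+ 0x88cb = 0xc7e6
+ 0xb0cd = 0x78b4
+ 0xaf0d = 0x27c2
One's complement: ~0x27c2
Checksum = 0xd83d


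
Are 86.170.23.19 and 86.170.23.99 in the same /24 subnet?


Mask: 255.255.255.0
86.170.23.19 AND mask = 86.170.23.0
86.170.23.99 AND mask = 86.170.23.0
Yes, same subnet (86.170.23.0)


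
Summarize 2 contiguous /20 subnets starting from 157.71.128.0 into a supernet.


Original prefix: /20
Number of subnets: 2 = 2^1
New prefix = 20 - 1 = 19
Supernet: 157.71.128.0/19


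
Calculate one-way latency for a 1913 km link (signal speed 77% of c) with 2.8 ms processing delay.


Speed = 0.77 * 3e5 km/s = 231000 km/s
Propagation delay = 1913 / 231000 = 0.0083 s = 8.2814 ms
Processing delay = 2.8 ms
Total one-way latency = 11.0814 ms


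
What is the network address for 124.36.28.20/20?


IP:   01111100.00100100.00011100.00010100
Mask: 11111111.11111111.11110000.00000000
AND operation:
Net:  01111100.00100100.00010000.00000000
Network: 124.36.16.0/20


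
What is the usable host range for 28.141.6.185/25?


Network: 28.141.6.128
Broadcast: 28.141.6.255
First usable = network + 1
Last usable = broadcast - 1
Range: 28.141.6.129 to 28.141.6.254


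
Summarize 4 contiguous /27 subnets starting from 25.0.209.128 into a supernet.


Original prefix: /27
Number of subnets: 4 = 2^2
New prefix = 27 - 2 = 25
Supernet: 25.0.209.128/25


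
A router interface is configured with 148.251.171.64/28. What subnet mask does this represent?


/28 means 28 network bits, 4 host bits
Binary: 11111111111111111111111111110000
Mask: 255.255.255.240


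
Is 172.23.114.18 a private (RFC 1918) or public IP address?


RFC 1918 private ranges:
  10.0.0.0/8 (10.0.0.0 - 10.255.255.255)
  172.16.0.0/12 (172.16.0.0 - 172.31.255.255)
  192.168.0.0/16 (192.168.0.0 - 192.168.255.255)
Private (in 172.16.0.0/12)


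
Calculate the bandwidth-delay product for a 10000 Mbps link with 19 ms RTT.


BDP = bandwidth * RTT
= 10000 Mbps * 19 ms
= 10000 * 1e6 * 19 / 1000 bits
= 190000000 bits
= 23750000 bytes
= 23193.3594 KB
BDP = 190000000 bits (23750000 bytes)


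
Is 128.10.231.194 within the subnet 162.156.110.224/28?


Subnet network: 162.156.110.224
Test IP AND mask: 128.10.231.192
No, 128.10.231.194 is not in 162.156.110.224/28


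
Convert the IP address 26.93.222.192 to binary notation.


26 = 00011010
93 = 01011101
222 = 11011110
192 = 11000000
Binary: 00011010.01011101.11011110.11000000


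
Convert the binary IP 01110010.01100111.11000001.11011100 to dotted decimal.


01110010 = 114
01100111 = 103
11000001 = 193
11011100 = 220
IP: 114.103.193.220


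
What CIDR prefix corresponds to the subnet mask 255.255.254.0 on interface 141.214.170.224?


Binary: 11111111.11111111.11111110.00000000
Count leading 1s
Prefix: /23


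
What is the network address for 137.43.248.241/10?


IP:   10001001.00101011.11111000.11110001
Mask: 11111111.11000000.00000000.00000000
AND operation:
Net:  10001001.00000000.00000000.00000000
Network: 137.0.0.0/10


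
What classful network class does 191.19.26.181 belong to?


First octet: 191
Binary: 10111111
10xxxxxx -> Class B (128-191)
Class B, default mask 255.255.0.0 (/16)


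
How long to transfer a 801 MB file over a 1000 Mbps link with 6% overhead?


Effective throughput = 1000 * (1 - 6/100) = 940 Mbps
File size in Mb = 801 * 8 = 6408 Mb
Time = 6408 / 940
Time = 6.817 seconds


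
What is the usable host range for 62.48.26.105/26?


Network: 62.48.26.64
Broadcast: 62.48.26.127
First usable = network + 1
Last usable = broadcast - 1
Range: 62.48.26.65 to 62.48.26.126


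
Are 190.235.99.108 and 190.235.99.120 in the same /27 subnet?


Mask: 255.255.255.224
190.235.99.108 AND mask = 190.235.99.96
190.235.99.120 AND mask = 190.235.99.96
Yes, same subnet (190.235.99.96)


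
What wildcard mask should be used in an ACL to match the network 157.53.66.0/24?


Subnet mask: 255.255.255.0
Wildcard = 255.255.255.255 - subnet mask
255 - 255 = 0
255 - 255 = 0
255 - 255 = 0
255 - 0 = 255
Wildcard: 0.0.0.255


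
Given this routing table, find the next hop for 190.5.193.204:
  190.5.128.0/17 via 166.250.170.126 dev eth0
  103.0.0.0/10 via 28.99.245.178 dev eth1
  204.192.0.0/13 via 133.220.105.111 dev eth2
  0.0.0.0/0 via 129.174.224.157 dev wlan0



Longest prefix match for 190.5.193.204:
  /17 190.5.128.0: MATCH
  /10 103.0.0.0: no
  /13 204.192.0.0: no
  /0 0.0.0.0: MATCH
Selected: next-hop 166.250.170.126 via eth0 (matched /17)


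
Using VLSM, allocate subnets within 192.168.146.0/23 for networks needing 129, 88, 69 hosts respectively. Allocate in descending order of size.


129 hosts -> /24 (254 usable): 192.168.146.0/24
88 hosts -> /25 (126 usable): 192.168.147.0/25
69 hosts -> /25 (126 usable): 192.168.147.128/25
Allocation: 192.168.146.0/24 (129 hosts, 254 usable); 192.168.147.0/25 (88 hosts, 126 usable); 192.168.147.128/25 (69 hosts, 126 usable)


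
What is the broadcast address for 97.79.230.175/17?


Network: 97.79.128.0/17
Host bits = 15
Set all host bits to 1:
Broadcast: 97.79.255.255


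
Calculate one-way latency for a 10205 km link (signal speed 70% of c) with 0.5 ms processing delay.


Speed = 0.7 * 3e5 km/s = 210000 km/s
Propagation delay = 10205 / 210000 = 0.0486 s = 48.5952 ms
Processing delay = 0.5 ms
Total one-way latency = 49.0952 ms


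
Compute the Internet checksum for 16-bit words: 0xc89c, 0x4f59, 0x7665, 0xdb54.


Sum all words (with carry folding):
+ 0xc89c = 0xc89c
+ 0x4f59 = 0x17f6
+ 0x7665 = 0x8e5b
+ 0xdb54 = 0x69b0
One's complement: ~0x69b0
Checksum = 0x964f


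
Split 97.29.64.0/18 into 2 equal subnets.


New prefix = 18 + 1 = 19
Each subnet has 8192 addresses
  97.29.64.0/19
  97.29.96.0/19
Subnets: 97.29.64.0/19, 97.29.96.0/19


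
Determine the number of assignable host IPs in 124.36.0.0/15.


Host bits = 32 - 15 = 17
Total addresses = 2^17 = 131072
Usable = total - 2 (network and broadcast)
Usable hosts: 131070


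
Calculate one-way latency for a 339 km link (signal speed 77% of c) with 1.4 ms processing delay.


Speed = 0.77 * 3e5 km/s = 231000 km/s
Propagation delay = 339 / 231000 = 0.0015 s = 1.4675 ms
Processing delay = 1.4 ms
Total one-way latency = 2.8675 ms


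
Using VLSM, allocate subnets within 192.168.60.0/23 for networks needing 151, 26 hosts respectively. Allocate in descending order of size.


151 hosts -> /24 (254 usable): 192.168.60.0/24
26 hosts -> /27 (30 usable): 192.168.61.0/27
Allocation: 192.168.60.0/24 (151 hosts, 254 usable); 192.168.61.0/27 (26 hosts, 30 usable)


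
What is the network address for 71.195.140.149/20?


IP:   01000111.11000011.10001100.10010101
Mask: 11111111.11111111.11110000.00000000
AND operation:
Net:  01000111.11000011.10000000.00000000
Network: 71.195.128.0/20


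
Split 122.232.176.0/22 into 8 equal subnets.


New prefix = 22 + 3 = 25
Each subnet has 128 addresses
  122.232.176.0/25
  122.232.176.128/25
  122.232.177.0/25
  122.232.177.128/25
  122.232.178.0/25
  122.232.178.128/25
  122.232.179.0/25
  122.232.179.128/25
Subnets: 122.232.176.0/25, 122.232.176.128/25, 122.232.177.0/25, 122.232.177.128/25, 122.232.178.0/25, 122.232.178.128/25, 122.232.179.0/25, 122.232.179.128/25


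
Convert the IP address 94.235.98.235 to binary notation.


94 = 01011110
235 = 11101011
98 = 01100010
235 = 11101011
Binary: 01011110.11101011.01100010.11101011


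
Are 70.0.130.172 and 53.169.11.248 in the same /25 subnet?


Mask: 255.255.255.128
70.0.130.172 AND mask = 70.0.130.128
53.169.11.248 AND mask = 53.169.11.128
No, different subnets (70.0.130.128 vs 53.169.11.128)


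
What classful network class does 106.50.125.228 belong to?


First octet: 106
Binary: 01101010
0xxxxxxx -> Class A (1-126)
Class A, default mask 255.0.0.0 (/8)


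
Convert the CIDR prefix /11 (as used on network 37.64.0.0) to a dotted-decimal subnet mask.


/11 means 11 network bits, 21 host bits
Binary: 11111111111000000000000000000000
Mask: 255.224.0.0


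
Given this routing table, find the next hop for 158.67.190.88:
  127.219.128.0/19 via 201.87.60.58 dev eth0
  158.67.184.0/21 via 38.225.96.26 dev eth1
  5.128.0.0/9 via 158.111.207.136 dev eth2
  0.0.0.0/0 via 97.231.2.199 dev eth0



Longest prefix match for 158.67.190.88:
  /19 127.219.128.0: no
  /21 158.67.184.0: MATCH
  /9 5.128.0.0: no
  /0 0.0.0.0: MATCH
Selected: next-hop 38.225.96.26 via eth1 (matched /21)


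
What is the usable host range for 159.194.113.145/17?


Network: 159.194.0.0
Broadcast: 159.194.127.255
First usable = network + 1
Last usable = broadcast - 1
Range: 159.194.0.1 to 159.194.127.254


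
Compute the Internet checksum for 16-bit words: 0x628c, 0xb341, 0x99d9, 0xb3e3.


Sum all words (with carry folding):
+ 0x628c = 0x628c
+ 0xb341 = 0x15ce
+ 0x99d9 = 0xafa7
+ 0xb3e3 = 0x638b
One's complement: ~0x638b
Checksum = 0x9c74


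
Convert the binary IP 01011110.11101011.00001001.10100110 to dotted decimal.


01011110 = 94
11101011 = 235
00001001 = 9
10100110 = 166
IP: 94.235.9.166


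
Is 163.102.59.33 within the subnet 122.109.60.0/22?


Subnet network: 122.109.60.0
Test IP AND mask: 163.102.56.0
No, 163.102.59.33 is not in 122.109.60.0/22


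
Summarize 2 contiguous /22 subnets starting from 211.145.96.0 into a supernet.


Original prefix: /22
Number of subnets: 2 = 2^1
New prefix = 22 - 1 = 21
Supernet: 211.145.96.0/21


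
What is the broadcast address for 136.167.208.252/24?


Network: 136.167.208.0/24
Host bits = 8
Set all host bits to 1:
Broadcast: 136.167.208.255


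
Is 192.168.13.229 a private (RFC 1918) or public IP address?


RFC 1918 private ranges:
  10.0.0.0/8 (10.0.0.0 - 10.255.255.255)
  172.16.0.0/12 (172.16.0.0 - 172.31.255.255)
  192.168.0.0/16 (192.168.0.0 - 192.168.255.255)
Private (in 192.168.0.0/16)


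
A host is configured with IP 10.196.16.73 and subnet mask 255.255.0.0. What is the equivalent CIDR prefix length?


Binary: 11111111.11111111.00000000.00000000
Count leading 1s
Prefix: /16


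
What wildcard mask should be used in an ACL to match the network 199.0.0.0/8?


Subnet mask: 255.0.0.0
Wildcard = 255.255.255.255 - subnet mask
255 - 255 = 0
255 - 0 = 255
255 - 0 = 255
255 - 0 = 255
Wildcard: 0.255.255.255


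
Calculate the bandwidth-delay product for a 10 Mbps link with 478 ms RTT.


BDP = bandwidth * RTT
= 10 Mbps * 478 ms
= 10 * 1e6 * 478 / 1000 bits
= 4780000 bits
= 597500 bytes
= 583.4961 KB
BDP = 4780000 bits (597500 bytes)


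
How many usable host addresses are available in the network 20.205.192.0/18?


Host bits = 32 - 18 = 14
Total addresses = 2^14 = 16384
Usable = total - 2 (network and broadcast)
Usable hosts: 16382


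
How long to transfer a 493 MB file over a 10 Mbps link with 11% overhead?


Effective throughput = 10 * (1 - 11/100) = 8.9 Mbps
File size in Mb = 493 * 8 = 3944 Mb
Time = 3944 / 8.9
Time = 443.1461 seconds


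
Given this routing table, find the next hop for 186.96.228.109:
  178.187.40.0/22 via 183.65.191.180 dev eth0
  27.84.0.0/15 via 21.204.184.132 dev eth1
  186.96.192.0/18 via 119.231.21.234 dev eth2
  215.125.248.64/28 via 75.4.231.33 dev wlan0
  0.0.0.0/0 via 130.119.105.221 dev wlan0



Longest prefix match for 186.96.228.109:
  /22 178.187.40.0: no
  /15 27.84.0.0: no
  /18 186.96.192.0: MATCH
  /28 215.125.248.64: no
  /0 0.0.0.0: MATCH
Selected: next-hop 119.231.21.234 via eth2 (matched /18)


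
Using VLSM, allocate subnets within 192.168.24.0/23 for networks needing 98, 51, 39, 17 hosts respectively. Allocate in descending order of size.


98 hosts -> /25 (126 usable): 192.168.24.0/25
51 hosts -> /26 (62 usable): 192.168.24.128/26
39 hosts -> /26 (62 usable): 192.168.24.192/26
17 hosts -> /27 (30 usable): 192.168.25.0/27
Allocation: 192.168.24.0/25 (98 hosts, 126 usable); 192.168.24.128/26 (51 hosts, 62 usable); 192.168.24.192/26 (39 hosts, 62 usable); 192.168.25.0/27 (17 hosts, 30 usable)


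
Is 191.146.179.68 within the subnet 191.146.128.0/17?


Subnet network: 191.146.128.0
Test IP AND mask: 191.146.128.0
Yes, 191.146.179.68 is in 191.146.128.0/17


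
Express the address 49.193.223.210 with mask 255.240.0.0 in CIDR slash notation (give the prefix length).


Binary: 11111111.11110000.00000000.00000000
Count leading 1s
Prefix: /12


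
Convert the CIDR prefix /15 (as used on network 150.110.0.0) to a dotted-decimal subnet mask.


/15 means 15 network bits, 17 host bits
Binary: 11111111111111100000000000000000
Mask: 255.254.0.0


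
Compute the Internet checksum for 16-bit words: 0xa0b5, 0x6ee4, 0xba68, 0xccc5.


Sum all words (with carry folding):
+ 0xa0b5 = 0xa0b5
+ 0x6ee4 = 0x0f9a
+ 0xba68 = 0xca02
+ 0xccc5 = 0x96c8
One's complement: ~0x96c8
Checksum = 0x6937


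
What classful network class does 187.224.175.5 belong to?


First octet: 187
Binary: 10111011
10xxxxxx -> Class B (128-191)
Class B, default mask 255.255.0.0 (/16)


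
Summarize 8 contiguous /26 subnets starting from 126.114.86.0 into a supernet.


Original prefix: /26
Number of subnets: 8 = 2^3
New prefix = 26 - 3 = 23
Supernet: 126.114.86.0/23


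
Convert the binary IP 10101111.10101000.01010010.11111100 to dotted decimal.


10101111 = 175
10101000 = 168
01010010 = 82
11111100 = 252
IP: 175.168.82.252


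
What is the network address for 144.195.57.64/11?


IP:   10010000.11000011.00111001.01000000
Mask: 11111111.11100000.00000000.00000000
AND operation:
Net:  10010000.11000000.00000000.00000000
Network: 144.192.0.0/11


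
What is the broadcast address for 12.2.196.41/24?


Network: 12.2.196.0/24
Host bits = 8
Set all host bits to 1:
Broadcast: 12.2.196.255


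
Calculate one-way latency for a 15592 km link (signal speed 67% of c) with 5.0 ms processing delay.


Speed = 0.67 * 3e5 km/s = 201000 km/s
Propagation delay = 15592 / 201000 = 0.0776 s = 77.5721 ms
Processing delay = 5.0 ms
Total one-way latency = 82.5721 ms


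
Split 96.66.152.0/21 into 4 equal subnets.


New prefix = 21 + 2 = 23
Each subnet has 512 addresses
  96.66.152.0/23
  96.66.154.0/23
  96.66.156.0/23
  96.66.158.0/23
Subnets: 96.66.152.0/23, 96.66.154.0/23, 96.66.156.0/23, 96.66.158.0/23


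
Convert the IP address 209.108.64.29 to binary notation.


209 = 11010001
108 = 01101100
64 = 01000000
29 = 00011101
Binary: 11010001.01101100.01000000.00011101


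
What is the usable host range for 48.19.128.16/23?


Network: 48.19.128.0
Broadcast: 48.19.129.255
First usable = network + 1
Last usable = broadcast - 1
Range: 48.19.128.1 to 48.19.129.254


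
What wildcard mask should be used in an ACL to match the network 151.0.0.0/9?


Subnet mask: 255.128.0.0
Wildcard = 255.255.255.255 - subnet mask
255 - 255 = 0
255 - 128 = 127
255 - 0 = 255
255 - 0 = 255
Wildcard: 0.127.255.255


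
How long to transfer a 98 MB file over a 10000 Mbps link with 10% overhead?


Effective throughput = 10000 * (1 - 10/100) = 9000 Mbps
File size in Mb = 98 * 8 = 784 Mb
Time = 784 / 9000
Time = 0.0871 seconds


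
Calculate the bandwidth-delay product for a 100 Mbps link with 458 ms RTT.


BDP = bandwidth * RTT
= 100 Mbps * 458 ms
= 100 * 1e6 * 458 / 1000 bits
= 45800000 bits
= 5725000 bytes
= 5590.8203 KB
BDP = 45800000 bits (5725000 bytes)


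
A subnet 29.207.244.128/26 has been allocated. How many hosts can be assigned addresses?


Host bits = 32 - 26 = 6
Total addresses = 2^6 = 64
Usable = total - 2 (network and broadcast)
Usable hosts: 62


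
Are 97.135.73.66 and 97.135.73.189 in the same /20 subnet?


Mask: 255.255.240.0
97.135.73.66 AND mask = 97.135.64.0
97.135.73.189 AND mask = 97.135.64.0
Yes, same subnet (97.135.64.0)


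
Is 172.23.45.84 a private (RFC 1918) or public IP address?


RFC 1918 private ranges:
  10.0.0.0/8 (10.0.0.0 - 10.255.255.255)
  172.16.0.0/12 (172.16.0.0 - 172.31.255.255)
  192.168.0.0/16 (192.168.0.0 - 192.168.255.255)
Private (in 172.16.0.0/12)


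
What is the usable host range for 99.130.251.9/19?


Network: 99.130.224.0
Broadcast: 99.130.255.255
First usable = network + 1
Last usable = broadcast - 1
Range: 99.130.224.1 to 99.130.255.254


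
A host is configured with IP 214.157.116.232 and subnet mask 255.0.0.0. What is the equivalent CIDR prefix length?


Binary: 11111111.00000000.00000000.00000000
Count leading 1s
Prefix: /8


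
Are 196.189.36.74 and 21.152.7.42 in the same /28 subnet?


Mask: 255.255.255.240
196.189.36.74 AND mask = 196.189.36.64
21.152.7.42 AND mask = 21.152.7.32
No, different subnets (196.189.36.64 vs 21.152.7.32)


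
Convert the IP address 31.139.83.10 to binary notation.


31 = 00011111
139 = 10001011
83 = 01010011
10 = 00001010
Binary: 00011111.10001011.01010011.00001010


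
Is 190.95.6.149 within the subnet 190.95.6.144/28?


Subnet network: 190.95.6.144
Test IP AND mask: 190.95.6.144
Yes, 190.95.6.149 is in 190.95.6.144/28


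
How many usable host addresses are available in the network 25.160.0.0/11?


Host bits = 32 - 11 = 21
Total addresses = 2^21 = 2097152
Usable = total - 2 (network and broadcast)
Usable hosts: 2097150


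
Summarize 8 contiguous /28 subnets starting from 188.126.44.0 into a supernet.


Original prefix: /28
Number of subnets: 8 = 2^3
New prefix = 28 - 3 = 25
Supernet: 188.126.44.0/25


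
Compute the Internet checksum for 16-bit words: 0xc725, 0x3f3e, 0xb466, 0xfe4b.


Sum all words (with carry folding):
+ 0xc725 = 0xc725
+ 0x3f3e = 0x0664
+ 0xb466 = 0xbaca
+ 0xfe4b = 0xb916
One's complement: ~0xb916
Checksum = 0x46e9


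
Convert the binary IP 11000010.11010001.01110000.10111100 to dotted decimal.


11000010 = 194
11010001 = 209
01110000 = 112
10111100 = 188
IP: 194.209.112.188


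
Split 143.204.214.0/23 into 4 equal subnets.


New prefix = 23 + 2 = 25
Each subnet has 128 addresses
  143.204.214.0/25
  143.204.214.128/25
  143.204.215.0/25
  143.204.215.128/25
Subnets: 143.204.214.0/25, 143.204.214.128/25, 143.204.215.0/25, 143.204.215.128/25


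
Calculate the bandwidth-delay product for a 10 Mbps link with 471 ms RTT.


BDP = bandwidth * RTT
= 10 Mbps * 471 ms
= 10 * 1e6 * 471 / 1000 bits
= 4710000 bits
= 588750 bytes
= 574.9512 KB
BDP = 4710000 bits (588750 bytes)


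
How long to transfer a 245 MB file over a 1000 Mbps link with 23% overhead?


Effective throughput = 1000 * (1 - 23/100) = 770 Mbps
File size in Mb = 245 * 8 = 1960 Mb
Time = 1960 / 770
Time = 2.5455 seconds


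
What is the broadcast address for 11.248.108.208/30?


Network: 11.248.108.208/30
Host bits = 2
Set all host bits to 1:
Broadcast: 11.248.108.211


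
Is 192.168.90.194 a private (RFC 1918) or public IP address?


RFC 1918 private ranges:
  10.0.0.0/8 (10.0.0.0 - 10.255.255.255)
  172.16.0.0/12 (172.16.0.0 - 172.31.255.255)
  192.168.0.0/16 (192.168.0.0 - 192.168.255.255)
Private (in 192.168.0.0/16)


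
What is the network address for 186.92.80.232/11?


IP:   10111010.01011100.01010000.11101000
Mask: 11111111.11100000.00000000.00000000
AND operation:
Net:  10111010.01000000.00000000.00000000
Network: 186.64.0.0/11


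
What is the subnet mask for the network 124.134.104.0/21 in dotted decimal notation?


/21 means 21 network bits, 11 host bits
Binary: 11111111111111111111100000000000
Mask: 255.255.248.0


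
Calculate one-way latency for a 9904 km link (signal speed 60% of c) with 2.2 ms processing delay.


Speed = 0.6 * 3e5 km/s = 180000 km/s
Propagation delay = 9904 / 180000 = 0.055 s = 55.0222 ms
Processing delay = 2.2 ms
Total one-way latency = 57.2222 ms


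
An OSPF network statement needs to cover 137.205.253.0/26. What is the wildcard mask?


Subnet mask: 255.255.255.192
Wildcard = 255.255.255.255 - subnet mask
255 - 255 = 0
255 - 255 = 0
255 - 255 = 0
255 - 192 = 63
Wildcard: 0.0.0.63


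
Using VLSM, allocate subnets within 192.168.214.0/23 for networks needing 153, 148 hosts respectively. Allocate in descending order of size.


153 hosts -> /24 (254 usable): 192.168.214.0/24
148 hosts -> /24 (254 usable): 192.168.215.0/24
Allocation: 192.168.214.0/24 (153 hosts, 254 usable); 192.168.215.0/24 (148 hosts, 254 usable)


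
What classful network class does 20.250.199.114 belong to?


First octet: 20
Binary: 00010100
0xxxxxxx -> Class A (1-126)
Class A, default mask 255.0.0.0 (/8)


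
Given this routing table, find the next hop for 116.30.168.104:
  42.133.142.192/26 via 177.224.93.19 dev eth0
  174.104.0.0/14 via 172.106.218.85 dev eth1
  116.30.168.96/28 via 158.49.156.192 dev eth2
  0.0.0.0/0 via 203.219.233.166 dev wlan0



Longest prefix match for 116.30.168.104:
  /26 42.133.142.192: no
  /14 174.104.0.0: no
  /28 116.30.168.96: MATCH
  /0 0.0.0.0: MATCH
Selected: next-hop 158.49.156.192 via eth2 (matched /28)


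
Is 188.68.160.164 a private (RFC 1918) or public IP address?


RFC 1918 private ranges:
  10.0.0.0/8 (10.0.0.0 - 10.255.255.255)
  172.16.0.0/12 (172.16.0.0 - 172.31.255.255)
  192.168.0.0/16 (192.168.0.0 - 192.168.255.255)
Public (not in any RFC 1918 range)


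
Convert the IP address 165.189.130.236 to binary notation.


165 = 10100101
189 = 10111101
130 = 10000010
236 = 11101100
Binary: 10100101.10111101.10000010.11101100


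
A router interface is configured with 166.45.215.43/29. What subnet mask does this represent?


/29 means 29 network bits, 3 host bits
Binary: 11111111111111111111111111111000
Mask: 255.255.255.248


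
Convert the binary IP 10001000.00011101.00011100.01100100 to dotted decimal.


10001000 = 136
00011101 = 29
00011100 = 28
01100100 = 100
IP: 136.29.28.100


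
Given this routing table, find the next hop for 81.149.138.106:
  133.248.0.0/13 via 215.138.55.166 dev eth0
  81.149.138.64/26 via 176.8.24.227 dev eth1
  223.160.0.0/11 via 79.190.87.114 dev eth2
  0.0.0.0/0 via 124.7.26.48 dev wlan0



Longest prefix match for 81.149.138.106:
  /13 133.248.0.0: no
  /26 81.149.138.64: MATCH
  /11 223.160.0.0: no
  /0 0.0.0.0: MATCH
Selected: next-hop 176.8.24.227 via eth1 (matched /26)


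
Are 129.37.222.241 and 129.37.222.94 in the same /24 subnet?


Mask: 255.255.255.0
129.37.222.241 AND mask = 129.37.222.0
129.37.222.94 AND mask = 129.37.222.0
Yes, same subnet (129.37.222.0)


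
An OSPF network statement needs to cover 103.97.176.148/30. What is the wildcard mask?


Subnet mask: 255.255.255.252
Wildcard = 255.255.255.255 - subnet mask
255 - 255 = 0
255 - 255 = 0
255 - 255 = 0
255 - 252 = 3
Wildcard: 0.0.0.3


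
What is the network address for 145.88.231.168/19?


IP:   10010001.01011000.11100111.10101000
Mask: 11111111.11111111.11100000.00000000
AND operation:
Net:  10010001.01011000.11100000.00000000
Network: 145.88.224.0/19


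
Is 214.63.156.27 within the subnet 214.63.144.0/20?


Subnet network: 214.63.144.0
Test IP AND mask: 214.63.144.0
Yes, 214.63.156.27 is in 214.63.144.0/20


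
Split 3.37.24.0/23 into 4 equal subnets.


New prefix = 23 + 2 = 25
Each subnet has 128 addresses
  3.37.24.0/25
  3.37.24.128/25
  3.37.25.0/25
  3.37.25.128/25
Subnets: 3.37.24.0/25, 3.37.24.128/25, 3.37.25.0/25, 3.37.25.128/25


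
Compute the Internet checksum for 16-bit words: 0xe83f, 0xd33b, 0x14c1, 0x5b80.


Sum all words (with carry folding):
+ 0xe83f = 0xe83f
+ 0xd33b = 0xbb7b
+ 0x14c1 = 0xd03c
+ 0x5b80 = 0x2bbd
One's complement: ~0x2bbd
Checksum = 0xd442


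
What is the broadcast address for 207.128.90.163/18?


Network: 207.128.64.0/18
Host bits = 14
Set all host bits to 1:
Broadcast: 207.128.127.255


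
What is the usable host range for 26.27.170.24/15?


Network: 26.26.0.0
Broadcast: 26.27.255.255
First usable = network + 1
Last usable = broadcast - 1
Range: 26.26.0.1 to 26.27.255.254


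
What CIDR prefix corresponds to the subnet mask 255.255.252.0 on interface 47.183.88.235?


Binary: 11111111.11111111.11111100.00000000
Count leading 1s
Prefix: /22


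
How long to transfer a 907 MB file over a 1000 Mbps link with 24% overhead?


Effective throughput = 1000 * (1 - 24/100) = 760 Mbps
File size in Mb = 907 * 8 = 7256 Mb
Time = 7256 / 760
Time = 9.5474 seconds


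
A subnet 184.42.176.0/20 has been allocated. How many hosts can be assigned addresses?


Host bits = 32 - 20 = 12
Total addresses = 2^12 = 4096
Usable = total - 2 (network and broadcast)
Usable hosts: 4094


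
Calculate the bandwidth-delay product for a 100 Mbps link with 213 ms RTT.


BDP = bandwidth * RTT
= 100 Mbps * 213 ms
= 100 * 1e6 * 213 / 1000 bits
= 21300000 bits
= 2662500 bytes
= 2600.0977 KB
BDP = 21300000 bits (2662500 bytes)


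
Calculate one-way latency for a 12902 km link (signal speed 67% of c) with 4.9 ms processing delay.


Speed = 0.67 * 3e5 km/s = 201000 km/s
Propagation delay = 12902 / 201000 = 0.0642 s = 64.1891 ms
Processing delay = 4.9 ms
Total one-way latency = 69.0891 ms


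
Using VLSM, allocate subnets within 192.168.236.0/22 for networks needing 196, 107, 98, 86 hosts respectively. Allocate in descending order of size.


196 hosts -> /24 (254 usable): 192.168.236.0/24
107 hosts -> /25 (126 usable): 192.168.237.0/25
98 hosts -> /25 (126 usable): 192.168.237.128/25
86 hosts -> /25 (126 usable): 192.168.238.0/25
Allocation: 192.168.236.0/24 (196 hosts, 254 usable); 192.168.237.0/25 (107 hosts, 126 usable); 192.168.237.128/25 (98 hosts, 126 usable); 192.168.238.0/25 (86 hosts, 126 usable)


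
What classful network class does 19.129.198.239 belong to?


First octet: 19
Binary: 00010011
0xxxxxxx -> Class A (1-126)
Class A, default mask 255.0.0.0 (/8)


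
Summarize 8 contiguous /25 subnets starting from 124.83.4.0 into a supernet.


Original prefix: /25
Number of subnets: 8 = 2^3
New prefix = 25 - 3 = 22
Supernet: 124.83.4.0/22


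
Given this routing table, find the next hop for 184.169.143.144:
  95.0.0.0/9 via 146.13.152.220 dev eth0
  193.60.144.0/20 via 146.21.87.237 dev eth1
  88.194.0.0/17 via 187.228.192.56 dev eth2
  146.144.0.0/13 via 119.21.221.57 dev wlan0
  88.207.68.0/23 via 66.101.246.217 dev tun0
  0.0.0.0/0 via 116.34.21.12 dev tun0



Longest prefix match for 184.169.143.144:
  /9 95.0.0.0: no
  /20 193.60.144.0: no
  /17 88.194.0.0: no
  /13 146.144.0.0: no
  /23 88.207.68.0: no
  /0 0.0.0.0: MATCH
Selected: next-hop 116.34.21.12 via tun0 (matched /0)


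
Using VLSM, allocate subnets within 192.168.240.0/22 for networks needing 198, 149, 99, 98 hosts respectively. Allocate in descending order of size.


198 hosts -> /24 (254 usable): 192.168.240.0/24
149 hosts -> /24 (254 usable): 192.168.241.0/24
99 hosts -> /25 (126 usable): 192.168.242.0/25
98 hosts -> /25 (126 usable): 192.168.242.128/25
Allocation: 192.168.240.0/24 (198 hosts, 254 usable); 192.168.241.0/24 (149 hosts, 254 usable); 192.168.242.0/25 (99 hosts, 126 usable); 192.168.242.128/25 (98 hosts, 126 usable)


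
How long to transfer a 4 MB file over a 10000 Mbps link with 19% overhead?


Effective throughput = 10000 * (1 - 19/100) = 8100.0 Mbps
File size in Mb = 4 * 8 = 32 Mb
Time = 32 / 8100.0
Time = 0.004 seconds


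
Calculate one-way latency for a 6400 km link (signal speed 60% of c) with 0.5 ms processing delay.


Speed = 0.6 * 3e5 km/s = 180000 km/s
Propagation delay = 6400 / 180000 = 0.0356 s = 35.5556 ms
Processing delay = 0.5 ms
Total one-way latency = 36.0556 ms


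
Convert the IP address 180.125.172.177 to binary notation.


180 = 10110100
125 = 01111101
172 = 10101100
177 = 10110001
Binary: 10110100.01111101.10101100.10110001


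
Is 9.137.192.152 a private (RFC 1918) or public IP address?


RFC 1918 private ranges:
  10.0.0.0/8 (10.0.0.0 - 10.255.255.255)
  172.16.0.0/12 (172.16.0.0 - 172.31.255.255)
  192.168.0.0/16 (192.168.0.0 - 192.168.255.255)
Public (not in any RFC 1918 range)


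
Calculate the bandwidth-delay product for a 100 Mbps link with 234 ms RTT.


BDP = bandwidth * RTT
= 100 Mbps * 234 ms
= 100 * 1e6 * 234 / 1000 bits
= 23400000 bits
= 2925000 bytes
= 2856.4453 KB
BDP = 23400000 bits (2925000 bytes)


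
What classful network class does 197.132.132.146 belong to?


First octet: 197
Binary: 11000101
110xxxxx -> Class C (192-223)
Class C, default mask 255.255.255.0 (/24)


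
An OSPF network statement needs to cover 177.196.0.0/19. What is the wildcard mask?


Subnet mask: 255.255.224.0
Wildcard = 255.255.255.255 - subnet mask
255 - 255 = 0
255 - 255 = 0
255 - 224 = 31
255 - 0 = 255
Wildcard: 0.0.31.255


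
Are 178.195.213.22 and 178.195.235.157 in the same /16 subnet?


Mask: 255.255.0.0
178.195.213.22 AND mask = 178.195.0.0
178.195.235.157 AND mask = 178.195.0.0
Yes, same subnet (178.195.0.0)


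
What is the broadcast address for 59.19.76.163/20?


Network: 59.19.64.0/20
Host bits = 12
Set all host bits to 1:
Broadcast: 59.19.79.255


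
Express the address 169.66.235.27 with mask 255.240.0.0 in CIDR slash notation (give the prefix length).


Binary: 11111111.11110000.00000000.00000000
Count leading 1s
Prefix: /12


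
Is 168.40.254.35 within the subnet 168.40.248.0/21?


Subnet network: 168.40.248.0
Test IP AND mask: 168.40.248.0
Yes, 168.40.254.35 is in 168.40.248.0/21


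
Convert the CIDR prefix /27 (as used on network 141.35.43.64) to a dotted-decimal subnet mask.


/27 means 27 network bits, 5 host bits
Binary: 11111111111111111111111111100000
Mask: 255.255.255.224


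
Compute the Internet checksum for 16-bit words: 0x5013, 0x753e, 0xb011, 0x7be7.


Sum all words (with carry folding):
+ 0x5013 = 0x5013
+ 0x753e = 0xc551
+ 0xb011 = 0x7563
+ 0x7be7 = 0xf14a
One's complement: ~0xf14a
Checksum = 0x0eb5


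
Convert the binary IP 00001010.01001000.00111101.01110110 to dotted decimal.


00001010 = 10
01001000 = 72
00111101 = 61
01110110 = 118
IP: 10.72.61.118


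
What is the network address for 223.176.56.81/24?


IP:   11011111.10110000.00111000.01010001
Mask: 11111111.11111111.11111111.00000000
AND operation:
Net:  11011111.10110000.00111000.00000000
Network: 223.176.56.0/24


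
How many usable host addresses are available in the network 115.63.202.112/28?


Host bits = 32 - 28 = 4
Total addresses = 2^4 = 16
Usable = total - 2 (network and broadcast)
Usable hosts: 14


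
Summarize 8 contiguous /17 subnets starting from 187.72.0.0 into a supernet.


Original prefix: /17
Number of subnets: 8 = 2^3
New prefix = 17 - 3 = 14
Supernet: 187.72.0.0/14


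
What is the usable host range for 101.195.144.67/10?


Network: 101.192.0.0
Broadcast: 101.255.255.255
First usable = network + 1
Last usable = broadcast - 1
Range: 101.192.0.1 to 101.255.255.254


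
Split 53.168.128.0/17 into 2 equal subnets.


New prefix = 17 + 1 = 18
Each subnet has 16384 addresses
  53.168.128.0/18
  53.168.192.0/18
Subnets: 53.168.128.0/18, 53.168.192.0/18


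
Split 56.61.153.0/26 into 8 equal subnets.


New prefix = 26 + 3 = 29
Each subnet has 8 addresses
  56.61.153.0/29
  56.61.153.8/29
  56.61.153.16/29
  56.61.153.24/29
  56.61.153.32/29
  56.61.153.40/29
  56.61.153.48/29
  56.61.153.56/29
Subnets: 56.61.153.0/29, 56.61.153.8/29, 56.61.153.16/29, 56.61.153.24/29, 56.61.153.32/29, 56.61.153.40/29, 56.61.153.48/29, 56.61.153.56/29


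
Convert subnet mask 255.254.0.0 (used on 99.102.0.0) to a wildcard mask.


Subnet mask: 255.254.0.0
Wildcard = 255.255.255.255 - subnet mask
255 - 255 = 0
255 - 254 = 1
255 - 0 = 255
255 - 0 = 255
Wildcard: 0.1.255.255


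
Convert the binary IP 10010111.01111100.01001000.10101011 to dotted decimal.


10010111 = 151
01111100 = 124
01001000 = 72
10101011 = 171
IP: 151.124.72.171


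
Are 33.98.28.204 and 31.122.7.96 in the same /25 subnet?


Mask: 255.255.255.128
33.98.28.204 AND mask = 33.98.28.128
31.122.7.96 AND mask = 31.122.7.0
No, different subnets (33.98.28.128 vs 31.122.7.0)


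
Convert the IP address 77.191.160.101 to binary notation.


77 = 01001101
191 = 10111111
160 = 10100000
101 = 01100101
Binary: 01001101.10111111.10100000.01100101


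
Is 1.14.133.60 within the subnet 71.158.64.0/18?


Subnet network: 71.158.64.0
Test IP AND mask: 1.14.128.0
No, 1.14.133.60 is not in 71.158.64.0/18


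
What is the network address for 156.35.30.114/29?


IP:   10011100.00100011.00011110.01110010
Mask: 11111111.11111111.11111111.11111000
AND operation:
Net:  10011100.00100011.00011110.01110000
Network: 156.35.30.112/29


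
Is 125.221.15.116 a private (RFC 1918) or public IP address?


RFC 1918 private ranges:
  10.0.0.0/8 (10.0.0.0 - 10.255.255.255)
  172.16.0.0/12 (172.16.0.0 - 172.31.255.255)
  192.168.0.0/16 (192.168.0.0 - 192.168.255.255)
Public (not in any RFC 1918 range)


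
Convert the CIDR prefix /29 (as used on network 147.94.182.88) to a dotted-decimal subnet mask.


/29 means 29 network bits, 3 host bits
Binary: 11111111111111111111111111111000
Mask: 255.255.255.248


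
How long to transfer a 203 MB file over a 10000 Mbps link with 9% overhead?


Effective throughput = 10000 * (1 - 9/100) = 9100 Mbps
File size in Mb = 203 * 8 = 1624 Mb
Time = 1624 / 9100
Time = 0.1785 seconds


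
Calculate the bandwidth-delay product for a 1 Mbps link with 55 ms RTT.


BDP = bandwidth * RTT
= 1 Mbps * 55 ms
= 1 * 1e6 * 55 / 1000 bits
= 55000 bits
= 6875 bytes
= 6.7139 KB
BDP = 55000 bits (6875 bytes)


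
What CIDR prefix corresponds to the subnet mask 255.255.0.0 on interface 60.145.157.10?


Binary: 11111111.11111111.00000000.00000000
Count leading 1s
Prefix: /16


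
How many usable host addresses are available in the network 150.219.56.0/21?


Host bits = 32 - 21 = 11
Total addresses = 2^11 = 2048
Usable = total - 2 (network and broadcast)
Usable hosts: 2046


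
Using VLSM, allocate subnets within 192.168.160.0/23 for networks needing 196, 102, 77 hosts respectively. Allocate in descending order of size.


196 hosts -> /24 (254 usable): 192.168.160.0/24
102 hosts -> /25 (126 usable): 192.168.161.0/25
77 hosts -> /25 (126 usable): 192.168.161.128/25
Allocation: 192.168.160.0/24 (196 hosts, 254 usable); 192.168.161.0/25 (102 hosts, 126 usable); 192.168.161.128/25 (77 hosts, 126 usable)


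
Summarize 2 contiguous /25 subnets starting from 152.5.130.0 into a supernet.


Original prefix: /25
Number of subnets: 2 = 2^1
New prefix = 25 - 1 = 24
Supernet: 152.5.130.0/24


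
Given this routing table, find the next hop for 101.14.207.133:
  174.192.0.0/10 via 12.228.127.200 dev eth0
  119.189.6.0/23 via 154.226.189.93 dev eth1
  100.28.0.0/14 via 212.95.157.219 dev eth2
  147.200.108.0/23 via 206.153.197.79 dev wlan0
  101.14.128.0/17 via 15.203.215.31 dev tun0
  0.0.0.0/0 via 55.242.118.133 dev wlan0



Longest prefix match for 101.14.207.133:
  /10 174.192.0.0: no
  /23 119.189.6.0: no
  /14 100.28.0.0: no
  /23 147.200.108.0: no
  /17 101.14.128.0: MATCH
  /0 0.0.0.0: MATCH
Selected: next-hop 15.203.215.31 via tun0 (matched /17)


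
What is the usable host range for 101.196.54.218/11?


Network: 101.192.0.0
Broadcast: 101.223.255.255
First usable = network + 1
Last usable = broadcast - 1
Range: 101.192.0.1 to 101.223.255.254


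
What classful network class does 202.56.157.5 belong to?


First octet: 202
Binary: 11001010
110xxxxx -> Class C (192-223)
Class C, default mask 255.255.255.0 (/24)


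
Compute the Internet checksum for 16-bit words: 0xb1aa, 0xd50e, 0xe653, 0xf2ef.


Sum all words (with carry folding):
+ 0xb1aa = 0xb1aa
+ 0xd50e = 0x86b9
+ 0xe653 = 0x6d0d
+ 0xf2ef = 0x5ffd
One's complement: ~0x5ffd
Checksum = 0xa002


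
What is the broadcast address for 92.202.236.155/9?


Network: 92.128.0.0/9
Host bits = 23
Set all host bits to 1:
Broadcast: 92.255.255.255


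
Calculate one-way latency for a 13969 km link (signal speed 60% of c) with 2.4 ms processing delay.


Speed = 0.6 * 3e5 km/s = 180000 km/s
Propagation delay = 13969 / 180000 = 0.0776 s = 77.6056 ms
Processing delay = 2.4 ms
Total one-way latency = 80.0056 ms
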